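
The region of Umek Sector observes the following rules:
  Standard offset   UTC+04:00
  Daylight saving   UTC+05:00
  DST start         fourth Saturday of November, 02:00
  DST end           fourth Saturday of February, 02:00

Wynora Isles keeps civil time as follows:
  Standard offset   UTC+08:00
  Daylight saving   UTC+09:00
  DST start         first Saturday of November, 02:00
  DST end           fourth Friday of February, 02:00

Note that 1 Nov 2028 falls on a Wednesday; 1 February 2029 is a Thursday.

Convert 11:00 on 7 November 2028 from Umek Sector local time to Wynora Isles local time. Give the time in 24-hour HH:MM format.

16:00

1 November 2028 is a Wednesday, so the first Saturday is November 4 and the fourth is November 25.
1 February 2029 is a Thursday, so the first Saturday is February 3 and the fourth is February 24.
7 November 2028 does not fall between 25 November 2028 and 24 February 2029, so daylight saving is not in effect and Umek Sector is at UTC+04:00.
11:00 Umek Sector − 4h = 07:00 UTC.
1 November 2028 is a Wednesday, so the first Saturday is November 4.
1 February 2029 is a Thursday, so the first Friday is February 2 and the fourth is February 23.
At the standard offset (UTC+08:00), 07:00 UTC + 8h = 15:00 Wynora Isles standard time.
The standard-time date in Wynora Isles, 7 November 2028, falls between 4 November 2028 and 23 February 2029, so daylight saving is in effect and Wynora Isles is at UTC+09:00.
07:00 UTC + 9h = 16:00 Wynora Isles.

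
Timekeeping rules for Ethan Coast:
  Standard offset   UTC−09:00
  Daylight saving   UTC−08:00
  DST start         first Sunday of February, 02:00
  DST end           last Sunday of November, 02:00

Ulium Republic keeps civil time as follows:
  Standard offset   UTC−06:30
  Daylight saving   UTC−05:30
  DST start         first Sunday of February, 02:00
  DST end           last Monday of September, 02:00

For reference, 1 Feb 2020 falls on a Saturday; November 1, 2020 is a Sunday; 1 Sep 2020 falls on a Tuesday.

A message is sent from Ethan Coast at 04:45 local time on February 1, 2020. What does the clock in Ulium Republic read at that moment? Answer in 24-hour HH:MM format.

07:15

1 February 2020 is a Saturday, so the first Sunday is February 2.
1 November 2020 is a Sunday, so Sundays fall on 1, 8, 15, 22, 29; the last is November 29.
Daylight saving runs 2 February – 29 November; February 1, 2020 is outside that window, so Ethan Coast is on standard time at UTC−09:00.
04:45 Ethan Coast + 9h = 13:45 UTC.
1 February 2020 is a Saturday, so the first Sunday is February 2.
1 September 2020 is a Tuesday, so Mondays fall on 7, 14, 21, 28; the last is September 28.
At the standard offset (UTC−06:30), 13:45 UTC − 6h30m = 07:15 Ulium Republic standard time.
The standard-time date in Ulium Republic, February 1, 2020, does not fall between 2 February and 28 September, so daylight saving is not in effect and Ulium Republic is at UTC−06:30.
13:45 UTC − 6h30m = 07:15 Ulium Republic.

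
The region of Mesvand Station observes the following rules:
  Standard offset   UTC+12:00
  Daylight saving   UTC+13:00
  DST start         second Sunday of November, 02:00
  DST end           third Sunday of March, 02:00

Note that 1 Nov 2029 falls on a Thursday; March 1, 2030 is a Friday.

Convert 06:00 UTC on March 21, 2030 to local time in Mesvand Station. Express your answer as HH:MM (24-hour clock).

1 November 2029 is a Thursday, so the first Sunday is November 4 and the second is November 11.
1 March 2030 is a Friday, so the first Sunday is March 3 and the third is March 17.
At the standard offset (UTC+12:00), 06:00 UTC + 12h = 18:00 Mesvand Station standard time.
Daylight saving runs 11 November 2029 – 17 March 2030; the standard-time date in Mesvand Station, March 21, 2030, is outside that window, so Mesvand Station is on standard time at UTC+12:00.
06:00 UTC + 12h = 18:00 local.

18:00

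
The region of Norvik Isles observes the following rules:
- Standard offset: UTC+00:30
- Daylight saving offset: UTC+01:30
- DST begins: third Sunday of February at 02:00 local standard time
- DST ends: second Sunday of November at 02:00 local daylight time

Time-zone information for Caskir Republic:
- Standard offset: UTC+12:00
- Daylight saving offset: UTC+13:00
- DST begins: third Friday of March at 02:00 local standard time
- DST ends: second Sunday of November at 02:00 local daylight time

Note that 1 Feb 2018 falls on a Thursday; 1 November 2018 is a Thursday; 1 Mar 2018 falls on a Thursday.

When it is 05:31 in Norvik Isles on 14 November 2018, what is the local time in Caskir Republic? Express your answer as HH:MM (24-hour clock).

17:01

1 February 2018 is a Thursday, so the first Sunday is February 4 and the third is February 18.
1 November 2018 is a Thursday, so the first Sunday is November 4 and the second is November 11.
14 November 2018 does not fall between 18 February and 11 November, so daylight saving is not in effect and Norvik Isles is at UTC+00:30.
05:31 Norvik Isles − 0h30m = 05:01 UTC.
1 March 2018 is a Thursday, so the first Friday is March 2 and the third is March 16.
1 November 2018 is a Thursday, so the first Sunday is November 4 and the second is November 11.
At the standard offset (UTC+12:00), 05:01 UTC + 12h = 17:01 Caskir Republic standard time.
The standard-time date in Caskir Republic, 14 November 2018, is outside the daylight-saving period (16 March – 11 November), so Caskir Republic is on standard time, UTC+12:00.
05:01 UTC + 12h = 17:01 Caskir Republic.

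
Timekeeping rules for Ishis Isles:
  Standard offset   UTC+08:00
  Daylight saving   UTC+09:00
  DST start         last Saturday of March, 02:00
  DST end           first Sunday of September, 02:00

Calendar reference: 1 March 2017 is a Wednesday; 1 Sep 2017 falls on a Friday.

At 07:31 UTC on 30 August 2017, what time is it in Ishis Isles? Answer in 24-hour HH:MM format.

1 March 2017 is a Wednesday, so Saturdays fall on 4, 11, 18, 25; the last is March 25.
1 September 2017 is a Friday, so the first Sunday is September 3.
At the standard offset (UTC+08:00), 07:31 UTC + 8h = 15:31 Ishis Isles standard time.
The standard-time date in Ishis Isles, 30 August 2017, falls between 25 March and 3 September, so daylight saving is in effect and Ishis Isles is at UTC+09:00.
07:31 UTC + 9h = 16:31 local.

16:31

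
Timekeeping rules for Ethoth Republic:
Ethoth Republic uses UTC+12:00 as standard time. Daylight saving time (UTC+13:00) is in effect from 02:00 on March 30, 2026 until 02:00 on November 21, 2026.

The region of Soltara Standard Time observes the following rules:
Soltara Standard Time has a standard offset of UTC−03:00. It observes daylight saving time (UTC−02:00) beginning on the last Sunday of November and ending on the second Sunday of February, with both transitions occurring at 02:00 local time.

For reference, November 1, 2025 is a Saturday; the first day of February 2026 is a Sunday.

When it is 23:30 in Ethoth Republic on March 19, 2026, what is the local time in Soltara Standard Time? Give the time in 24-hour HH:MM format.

08:30

Daylight saving runs 30 March – 21 November; March 19, 2026 is outside that window, so Ethoth Republic is on standard time at UTC+12:00.
23:30 Ethoth Republic − 12h = 11:30 UTC.
1 November 2025 is a Saturday, so Sundays fall on 2, 9, 16, 23, 30; the last is November 30.
1 February 2026 is a Sunday, so the first Sunday is February 1 and the second is February 8.
At the standard offset (UTC−03:00), 11:30 UTC − 3h = 08:30 Soltara Standard Time standard time.
The standard-time date in Soltara Standard Time, March 19, 2026, is outside the daylight-saving period (30 November 2025 – 8 February 2026), so Soltara Standard Time is on standard time, UTC−03:00.
11:30 UTC − 3h = 08:30 Soltara Standard Time.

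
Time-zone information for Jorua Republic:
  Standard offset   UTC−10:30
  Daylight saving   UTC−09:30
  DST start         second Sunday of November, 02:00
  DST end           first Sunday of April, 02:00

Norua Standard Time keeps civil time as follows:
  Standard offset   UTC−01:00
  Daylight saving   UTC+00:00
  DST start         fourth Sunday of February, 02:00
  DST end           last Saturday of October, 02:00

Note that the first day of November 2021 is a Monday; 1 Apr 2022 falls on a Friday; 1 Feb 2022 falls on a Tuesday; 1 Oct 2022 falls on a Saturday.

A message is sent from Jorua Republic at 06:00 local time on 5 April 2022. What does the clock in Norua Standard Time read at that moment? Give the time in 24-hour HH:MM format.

1 November 2021 is a Monday, so the first Sunday is November 7 and the second is November 14.
1 April 2022 is a Friday, so the first Sunday is April 3.
5 April 2022 is outside the daylight-saving period (14 November 2021 – 3 April 2022), so Jorua Republic is on standard time, UTC−10:30.
06:00 Jorua Republic + 10h30m = 16:30 UTC.
1 February 2022 is a Tuesday, so the first Sunday is February 6 and the fourth is February 27.
1 October 2022 is a Saturday, so Saturdays fall on 1, 8, 15, 22, 29; the last is October 29.
At the standard offset (UTC−01:00), 16:30 UTC − 1h = 15:30 Norua Standard Time standard time.
The standard-time date in Norua Standard Time, 5 April 2022, falls between 27 February and 29 October, so daylight saving is in effect and Norua Standard Time is at UTC+00:00.
16:30 UTC + 0h = 16:30 Norua Standard Time.

16:30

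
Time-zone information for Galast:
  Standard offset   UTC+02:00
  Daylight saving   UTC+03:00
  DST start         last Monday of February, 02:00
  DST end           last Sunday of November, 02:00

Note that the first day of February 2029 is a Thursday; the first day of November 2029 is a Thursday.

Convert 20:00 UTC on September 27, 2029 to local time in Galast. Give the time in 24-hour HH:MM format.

23:00

1 February 2029 is a Thursday, so Mondays fall on 5, 12, 19, 26; the last is February 26.
1 November 2029 is a Thursday, so Sundays fall on 4, 11, 18, 25; the last is November 25.
At the standard offset (UTC+02:00), 20:00 UTC + 2h = 22:00 Galast standard time.
The standard-time date in Galast, September 27, 2029, falls between 26 February and 25 November, so daylight saving is in effect and Galast is at UTC+03:00.
20:00 UTC + 3h = 23:00 local.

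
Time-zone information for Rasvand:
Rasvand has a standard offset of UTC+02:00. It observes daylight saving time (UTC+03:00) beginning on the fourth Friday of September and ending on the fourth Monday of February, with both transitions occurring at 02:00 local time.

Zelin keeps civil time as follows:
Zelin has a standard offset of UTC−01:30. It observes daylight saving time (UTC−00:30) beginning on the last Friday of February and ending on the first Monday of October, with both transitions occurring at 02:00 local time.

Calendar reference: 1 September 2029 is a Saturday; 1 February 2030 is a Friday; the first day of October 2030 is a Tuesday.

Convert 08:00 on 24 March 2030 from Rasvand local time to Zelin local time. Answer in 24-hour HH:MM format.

1 September 2029 is a Saturday, so the first Friday is September 7 and the fourth is September 28.
1 February 2030 is a Friday, so the first Monday is February 4 and the fourth is February 25.
Daylight saving runs 28 September 2029 – 25 February 2030; 24 March 2030 is outside that window, so Rasvand is on standard time at UTC+02:00.
08:00 Rasvand − 2h = 06:00 UTC.
1 February 2030 is a Friday, so Fridays fall on 1, 8, 15, 22; the last is February 22.
1 October 2030 is a Tuesday, so the first Monday is October 7.
At the standard offset (UTC−01:30), 06:00 UTC − 1h30m = 04:30 Zelin standard time.
Daylight saving runs 22 February – 7 October; the standard-time date in Zelin, 24 March 2030, is inside that window, so Zelin is at UTC−00:30.
06:00 UTC − 0h30m = 05:30 Zelin.

05:30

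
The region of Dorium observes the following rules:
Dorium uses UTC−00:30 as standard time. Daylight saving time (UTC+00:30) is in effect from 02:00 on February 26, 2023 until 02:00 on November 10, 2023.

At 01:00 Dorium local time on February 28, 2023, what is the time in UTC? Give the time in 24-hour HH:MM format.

February 28, 2023 falls between 26 February and 10 November, so daylight saving is in effect and Dorium is at UTC+00:30.
01:00 local − 0h30m = 00:30 UTC.

00:30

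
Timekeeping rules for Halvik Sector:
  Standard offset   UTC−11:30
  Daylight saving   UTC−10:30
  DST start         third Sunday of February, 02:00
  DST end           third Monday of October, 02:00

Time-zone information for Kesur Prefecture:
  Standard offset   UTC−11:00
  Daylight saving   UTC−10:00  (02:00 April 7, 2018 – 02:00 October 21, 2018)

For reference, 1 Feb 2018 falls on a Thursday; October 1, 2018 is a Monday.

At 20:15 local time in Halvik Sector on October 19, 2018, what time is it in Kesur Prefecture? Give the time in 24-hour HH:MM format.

1 February 2018 is a Thursday, so the first Sunday is February 4 and the third is February 18.
1 October 2018 is a Monday, so the first Monday is October 1 and the third is October 15.
October 19, 2018 is outside the daylight-saving period (18 February – 15 October), so Halvik Sector is on standard time, UTC−11:30.
20:15 Halvik Sector + 11h30m = 07:45 UTC (rolling into the next day, 20 October 2018).
At the standard offset (UTC−11:00), 07:45 UTC − 11h = 20:45 Kesur Prefecture standard time (rolling into the previous day, 19 October 2018).
The standard-time date in Kesur Prefecture, October 19, 2018, falls between 7 April and 21 October, so daylight saving is in effect and Kesur Prefecture is at UTC−10:00.
07:45 UTC − 10h = 21:45 Kesur Prefecture (rolling into the previous day, 19 October 2018).

21:45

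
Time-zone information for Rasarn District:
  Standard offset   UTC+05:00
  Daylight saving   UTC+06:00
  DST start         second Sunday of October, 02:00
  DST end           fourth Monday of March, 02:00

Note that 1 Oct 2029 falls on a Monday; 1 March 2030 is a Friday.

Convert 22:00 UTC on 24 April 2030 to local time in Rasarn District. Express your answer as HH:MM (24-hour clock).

03:00

1 October 2029 is a Monday, so the first Sunday is October 7 and the second is October 14.
1 March 2030 is a Friday, so the first Monday is March 4 and the fourth is March 25.
At the standard offset (UTC+05:00), 22:00 UTC + 5h = 03:00 Rasarn District standard time (rolling into the next day, 25 April 2030).
The standard-time date in Rasarn District, 25 April 2030, is outside the daylight-saving period (14 October 2029 – 25 March 2030), so Rasarn District is on standard time, UTC+05:00.
22:00 UTC + 5h = 03:00 local (rolling into the next day, 25 April 2030).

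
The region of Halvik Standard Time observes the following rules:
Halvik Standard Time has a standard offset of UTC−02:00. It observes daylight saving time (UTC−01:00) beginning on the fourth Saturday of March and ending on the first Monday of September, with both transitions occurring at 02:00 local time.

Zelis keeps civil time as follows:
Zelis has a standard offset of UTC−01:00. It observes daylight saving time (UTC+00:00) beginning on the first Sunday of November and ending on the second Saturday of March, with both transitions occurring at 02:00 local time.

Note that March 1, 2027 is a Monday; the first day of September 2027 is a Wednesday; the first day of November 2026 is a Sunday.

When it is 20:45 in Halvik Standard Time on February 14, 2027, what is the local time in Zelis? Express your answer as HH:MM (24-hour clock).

22:45

1 March 2027 is a Monday, so the first Saturday is March 6 and the fourth is March 27.
1 September 2027 is a Wednesday, so the first Monday is September 6.
February 14, 2027 is outside the daylight-saving period (27 March – 6 September), so Halvik Standard Time is on standard time, UTC−02:00.
20:45 Halvik Standard Time + 2h = 22:45 UTC.
1 November 2026 is a Sunday, so the first Sunday is November 1.
1 March 2027 is a Monday, so the first Saturday is March 6 and the second is March 13.
At the standard offset (UTC−01:00), 22:45 UTC − 1h = 21:45 Zelis standard time.
The standard-time date in Zelis, February 14, 2027, falls between 1 November 2026 and 13 March 2027, so daylight saving is in effect and Zelis is at UTC+00:00.
22:45 UTC + 0h = 22:45 Zelis.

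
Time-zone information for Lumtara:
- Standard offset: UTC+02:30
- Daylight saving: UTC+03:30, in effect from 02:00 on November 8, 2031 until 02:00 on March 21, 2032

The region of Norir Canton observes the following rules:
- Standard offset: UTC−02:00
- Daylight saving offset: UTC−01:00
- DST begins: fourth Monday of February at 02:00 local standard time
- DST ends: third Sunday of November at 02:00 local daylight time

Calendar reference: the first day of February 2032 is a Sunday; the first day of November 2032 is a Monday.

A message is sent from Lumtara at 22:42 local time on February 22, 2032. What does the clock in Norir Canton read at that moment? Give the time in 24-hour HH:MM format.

17:12

February 22, 2032 falls between 8 November 2031 and 21 March 2032, so daylight saving is in effect and Lumtara is at UTC+03:30.
22:42 Lumtara − 3h30m = 19:12 UTC.
1 February 2032 is a Sunday, so the first Monday is February 2 and the fourth is February 23.
1 November 2032 is a Monday, so the first Sunday is November 7 and the third is November 21.
At the standard offset (UTC−02:00), 19:12 UTC − 2h = 17:12 Norir Canton standard time.
The standard-time date in Norir Canton, February 22, 2032, is outside the daylight-saving period (23 February – 21 November), so Norir Canton is on standard time, UTC−02:00.
19:12 UTC − 2h = 17:12 Norir Canton.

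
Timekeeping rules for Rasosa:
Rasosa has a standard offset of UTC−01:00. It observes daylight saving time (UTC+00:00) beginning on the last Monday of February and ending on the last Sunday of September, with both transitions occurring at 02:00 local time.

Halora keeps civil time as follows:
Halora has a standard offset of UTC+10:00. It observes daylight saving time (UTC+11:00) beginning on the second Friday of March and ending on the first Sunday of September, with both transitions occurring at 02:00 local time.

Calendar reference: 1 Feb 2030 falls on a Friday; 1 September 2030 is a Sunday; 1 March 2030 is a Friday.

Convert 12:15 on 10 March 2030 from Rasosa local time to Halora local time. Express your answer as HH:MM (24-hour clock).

23:15

1 February 2030 is a Friday, so Mondays fall on 4, 11, 18, 25; the last is February 25.
1 September 2030 is a Sunday, so Sundays fall on 1, 8, 15, 22, 29; the last is September 29.
Daylight saving runs 25 February – 29 September; 10 March 2030 is inside that window, so Rasosa is at UTC+00:00.
12:15 Rasosa − 0h = 12:15 UTC.
1 March 2030 is a Friday, so the first Friday is March 1 and the second is March 8.
1 September 2030 is a Sunday, so the first Sunday is September 1.
At the standard offset (UTC+10:00), 12:15 UTC + 10h = 22:15 Halora standard time.
The standard-time date in Halora, 10 March 2030, falls between 8 March and 1 September, so daylight saving is in effect and Halora is at UTC+11:00.
12:15 UTC + 11h = 23:15 Halora.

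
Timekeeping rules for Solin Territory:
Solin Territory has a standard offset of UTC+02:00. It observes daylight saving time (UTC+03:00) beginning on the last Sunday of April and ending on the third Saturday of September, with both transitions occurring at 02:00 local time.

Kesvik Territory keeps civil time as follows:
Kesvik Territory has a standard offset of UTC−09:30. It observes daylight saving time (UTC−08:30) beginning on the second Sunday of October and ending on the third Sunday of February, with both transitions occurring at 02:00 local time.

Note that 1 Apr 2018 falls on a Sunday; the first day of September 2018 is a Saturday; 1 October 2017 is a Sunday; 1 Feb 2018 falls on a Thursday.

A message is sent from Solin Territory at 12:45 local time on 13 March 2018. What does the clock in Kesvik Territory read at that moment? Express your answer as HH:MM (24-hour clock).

01:15

1 April 2018 is a Sunday, so Sundays fall on 1, 8, 15, 22, 29; the last is April 29.
1 September 2018 is a Saturday, so the first Saturday is September 1 and the third is September 15.
13 March 2018 does not fall between 29 April and 15 September, so daylight saving is not in effect and Solin Territory is at UTC+02:00.
12:45 Solin Territory − 2h = 10:45 UTC.
1 October 2017 is a Sunday, so the first Sunday is October 1 and the second is October 8.
1 February 2018 is a Thursday, so the first Sunday is February 4 and the third is February 18.
At the standard offset (UTC−09:30), 10:45 UTC − 9h30m = 01:15 Kesvik Territory standard time.
Daylight saving runs 8 October 2017 – 18 February 2018; the standard-time date in Kesvik Territory, 13 March 2018, is outside that window, so Kesvik Territory is on standard time at UTC−09:30.
10:45 UTC − 9h30m = 01:15 Kesvik Territory.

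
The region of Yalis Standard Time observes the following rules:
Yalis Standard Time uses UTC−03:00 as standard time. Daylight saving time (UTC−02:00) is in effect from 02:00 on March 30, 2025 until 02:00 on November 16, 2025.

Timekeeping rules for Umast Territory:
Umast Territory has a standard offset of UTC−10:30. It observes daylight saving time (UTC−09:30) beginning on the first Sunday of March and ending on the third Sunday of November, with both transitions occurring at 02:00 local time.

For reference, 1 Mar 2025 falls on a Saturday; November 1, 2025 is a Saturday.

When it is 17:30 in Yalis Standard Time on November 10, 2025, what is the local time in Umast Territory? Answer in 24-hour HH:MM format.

Daylight saving runs 30 March – 16 November; November 10, 2025 is inside that window, so Yalis Standard Time is at UTC−02:00.
17:30 Yalis Standard Time + 2h = 19:30 UTC.
1 March 2025 is a Saturday, so the first Sunday is March 2.
1 November 2025 is a Saturday, so the first Sunday is November 2 and the third is November 16.
At the standard offset (UTC−10:30), 19:30 UTC − 10h30m = 09:00 Umast Territory standard time.
The standard-time date in Umast Territory, November 10, 2025, lies within the daylight-saving period (2 March – 16 November), so Umast Territory is on daylight time, UTC−09:30.
19:30 UTC − 9h30m = 10:00 Umast Territory.

10:00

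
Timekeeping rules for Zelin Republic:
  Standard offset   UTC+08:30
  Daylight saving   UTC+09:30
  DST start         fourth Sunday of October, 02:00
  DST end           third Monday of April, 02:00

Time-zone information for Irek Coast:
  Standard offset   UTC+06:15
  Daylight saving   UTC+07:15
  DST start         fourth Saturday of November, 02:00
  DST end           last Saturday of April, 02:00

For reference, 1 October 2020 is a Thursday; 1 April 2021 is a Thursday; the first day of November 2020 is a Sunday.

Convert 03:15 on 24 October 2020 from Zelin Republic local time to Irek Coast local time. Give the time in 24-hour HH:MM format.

01:00

1 October 2020 is a Thursday, so the first Sunday is October 4 and the fourth is October 25.
1 April 2021 is a Thursday, so the first Monday is April 5 and the third is April 19.
Daylight saving runs 25 October 2020 – 19 April 2021; 24 October 2020 is outside that window, so Zelin Republic is on standard time at UTC+08:30.
03:15 Zelin Republic − 8h30m = 18:45 UTC (rolling into the previous day, 23 October 2020).
1 November 2020 is a Sunday, so the first Saturday is November 7 and the fourth is November 28.
1 April 2021 is a Thursday, so Saturdays fall on 3, 10, 17, 24; the last is April 24.
At the standard offset (UTC+06:15), 18:45 UTC + 6h15m = 01:00 Irek Coast standard time (rolling into the next day, 24 October 2020).
The standard-time date in Irek Coast, 24 October 2020, is outside the daylight-saving period (28 November 2020 – 24 April 2021), so Irek Coast is on standard time, UTC+06:15.
18:45 UTC + 6h15m = 01:00 Irek Coast (rolling into the next day, 24 October 2020).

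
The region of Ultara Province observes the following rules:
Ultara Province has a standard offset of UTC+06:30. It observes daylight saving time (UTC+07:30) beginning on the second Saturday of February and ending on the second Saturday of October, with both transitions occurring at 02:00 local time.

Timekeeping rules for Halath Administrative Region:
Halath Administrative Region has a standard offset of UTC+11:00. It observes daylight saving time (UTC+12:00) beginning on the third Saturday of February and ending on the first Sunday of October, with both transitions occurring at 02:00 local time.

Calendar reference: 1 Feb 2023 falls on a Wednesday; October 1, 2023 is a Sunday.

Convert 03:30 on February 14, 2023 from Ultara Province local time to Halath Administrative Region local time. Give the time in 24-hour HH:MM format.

07:00

1 February 2023 is a Wednesday, so the first Saturday is February 4 and the second is February 11.
1 October 2023 is a Sunday, so the first Saturday is October 7 and the second is October 14.
February 14, 2023 falls between 11 February and 14 October, so daylight saving is in effect and Ultara Province is at UTC+07:30.
03:30 Ultara Province − 7h30m = 20:00 UTC (rolling into the previous day, 13 February 2023).
1 February 2023 is a Wednesday, so the first Saturday is February 4 and the third is February 18.
1 October 2023 is a Sunday, so the first Sunday is October 1.
At the standard offset (UTC+11:00), 20:00 UTC + 11h = 07:00 Halath Administrative Region standard time (rolling into the next day, 14 February 2023).
The standard-time date in Halath Administrative Region, February 14, 2023, does not fall between 18 February and 1 October, so daylight saving is not in effect and Halath Administrative Region is at UTC+11:00.
20:00 UTC + 11h = 07:00 Halath Administrative Region (rolling into the next day, 14 February 2023).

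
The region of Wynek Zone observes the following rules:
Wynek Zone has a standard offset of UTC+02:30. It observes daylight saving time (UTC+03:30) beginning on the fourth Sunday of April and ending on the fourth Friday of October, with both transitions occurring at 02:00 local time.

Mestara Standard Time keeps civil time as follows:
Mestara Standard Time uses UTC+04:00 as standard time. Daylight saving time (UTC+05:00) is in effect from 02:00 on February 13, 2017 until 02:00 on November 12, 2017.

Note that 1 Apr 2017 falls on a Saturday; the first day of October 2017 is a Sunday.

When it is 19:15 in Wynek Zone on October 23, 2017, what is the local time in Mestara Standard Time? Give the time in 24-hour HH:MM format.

20:45

1 April 2017 is a Saturday, so the first Sunday is April 2 and the fourth is April 23.
1 October 2017 is a Sunday, so the first Friday is October 6 and the fourth is October 27.
October 23, 2017 lies within the daylight-saving period (23 April – 27 October), so Wynek Zone is on daylight time, UTC+03:30.
19:15 Wynek Zone − 3h30m = 15:45 UTC.
At the standard offset (UTC+04:00), 15:45 UTC + 4h = 19:45 Mestara Standard Time standard time.
The standard-time date in Mestara Standard Time, October 23, 2017, lies within the daylight-saving period (13 February – 12 November), so Mestara Standard Time is on daylight time, UTC+05:00.
15:45 UTC + 5h = 20:45 Mestara Standard Time.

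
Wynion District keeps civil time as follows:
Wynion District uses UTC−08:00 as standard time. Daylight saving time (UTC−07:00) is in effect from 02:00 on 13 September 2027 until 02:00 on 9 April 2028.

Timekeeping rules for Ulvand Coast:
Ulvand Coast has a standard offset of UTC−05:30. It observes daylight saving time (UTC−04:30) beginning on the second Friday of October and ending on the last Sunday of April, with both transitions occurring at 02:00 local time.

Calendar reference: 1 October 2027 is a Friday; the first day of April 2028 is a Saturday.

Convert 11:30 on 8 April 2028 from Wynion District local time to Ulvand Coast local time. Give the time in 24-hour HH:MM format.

Daylight saving runs 13 September 2027 – 9 April 2028; 8 April 2028 is inside that window, so Wynion District is at UTC−07:00.
11:30 Wynion District + 7h = 18:30 UTC.
1 October 2027 is a Friday, so the first Friday is October 1 and the second is October 8.
1 April 2028 is a Saturday, so Sundays fall on 2, 9, 16, 23, 30; the last is April 30.
At the standard offset (UTC−05:30), 18:30 UTC − 5h30m = 13:00 Ulvand Coast standard time.
Daylight saving runs 8 October 2027 – 30 April 2028; the standard-time date in Ulvand Coast, 8 April 2028, is inside that window, so Ulvand Coast is at UTC−04:30.
18:30 UTC − 4h30m = 14:00 Ulvand Coast.

14:00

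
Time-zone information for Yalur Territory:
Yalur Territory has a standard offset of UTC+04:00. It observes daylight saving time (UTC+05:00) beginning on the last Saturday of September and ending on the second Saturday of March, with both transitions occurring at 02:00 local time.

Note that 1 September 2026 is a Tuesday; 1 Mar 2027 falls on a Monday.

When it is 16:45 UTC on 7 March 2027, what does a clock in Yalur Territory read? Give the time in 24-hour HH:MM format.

1 September 2026 is a Tuesday, so Saturdays fall on 5, 12, 19, 26; the last is September 26.
1 March 2027 is a Monday, so the first Saturday is March 6 and the second is March 13.
At the standard offset (UTC+04:00), 16:45 UTC + 4h = 20:45 Yalur Territory standard time.
The standard-time date in Yalur Territory, 7 March 2027, falls between 26 September 2026 and 13 March 2027, so daylight saving is in effect and Yalur Territory is at UTC+05:00.
16:45 UTC + 5h = 21:45 local.

21:45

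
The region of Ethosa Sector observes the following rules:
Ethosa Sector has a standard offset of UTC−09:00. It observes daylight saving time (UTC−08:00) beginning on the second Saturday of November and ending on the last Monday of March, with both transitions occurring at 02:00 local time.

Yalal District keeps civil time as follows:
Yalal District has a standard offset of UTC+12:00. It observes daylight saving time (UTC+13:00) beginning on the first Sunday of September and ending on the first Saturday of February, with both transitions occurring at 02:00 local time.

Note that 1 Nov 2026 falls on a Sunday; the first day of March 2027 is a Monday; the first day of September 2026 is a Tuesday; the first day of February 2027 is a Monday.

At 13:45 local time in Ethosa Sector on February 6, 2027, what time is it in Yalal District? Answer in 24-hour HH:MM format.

09:45

1 November 2026 is a Sunday, so the first Saturday is November 7 and the second is November 14.
1 March 2027 is a Monday, so Mondays fall on 1, 8, 15, 22, 29; the last is March 29.
Daylight saving runs 14 November 2026 – 29 March 2027; February 6, 2027 is inside that window, so Ethosa Sector is at UTC−08:00.
13:45 Ethosa Sector + 8h = 21:45 UTC.
1 September 2026 is a Tuesday, so the first Sunday is September 6.
1 February 2027 is a Monday, so the first Saturday is February 6.
At the standard offset (UTC+12:00), 21:45 UTC + 12h = 09:45 Yalal District standard time (rolling into the next day, 7 February 2027).
The standard-time date in Yalal District, February 7, 2027, does not fall between 6 September 2026 and 6 February 2027, so daylight saving is not in effect and Yalal District is at UTC+12:00.
21:45 UTC + 12h = 09:45 Yalal District (rolling into the next day, 7 February 2027).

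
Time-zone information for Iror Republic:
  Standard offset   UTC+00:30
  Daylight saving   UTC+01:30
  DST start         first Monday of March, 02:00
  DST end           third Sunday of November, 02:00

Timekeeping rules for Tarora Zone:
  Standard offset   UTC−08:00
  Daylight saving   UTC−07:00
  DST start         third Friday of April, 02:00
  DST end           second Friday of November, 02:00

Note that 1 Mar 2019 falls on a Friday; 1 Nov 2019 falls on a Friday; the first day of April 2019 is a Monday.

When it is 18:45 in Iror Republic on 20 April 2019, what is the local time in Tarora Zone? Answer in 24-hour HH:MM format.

10:15

1 March 2019 is a Friday, so the first Monday is March 4.
1 November 2019 is a Friday, so the first Sunday is November 3 and the third is November 17.
Daylight saving runs 4 March – 17 November; 20 April 2019 is inside that window, so Iror Republic is at UTC+01:30.
18:45 Iror Republic − 1h30m = 17:15 UTC.
1 April 2019 is a Monday, so the first Friday is April 5 and the third is April 19.
1 November 2019 is a Friday, so the first Friday is November 1 and the second is November 8.
At the standard offset (UTC−08:00), 17:15 UTC − 8h = 09:15 Tarora Zone standard time.
The standard-time date in Tarora Zone, 20 April 2019, falls between 19 April and 8 November, so daylight saving is in effect and Tarora Zone is at UTC−07:00.
17:15 UTC − 7h = 10:15 Tarora Zone.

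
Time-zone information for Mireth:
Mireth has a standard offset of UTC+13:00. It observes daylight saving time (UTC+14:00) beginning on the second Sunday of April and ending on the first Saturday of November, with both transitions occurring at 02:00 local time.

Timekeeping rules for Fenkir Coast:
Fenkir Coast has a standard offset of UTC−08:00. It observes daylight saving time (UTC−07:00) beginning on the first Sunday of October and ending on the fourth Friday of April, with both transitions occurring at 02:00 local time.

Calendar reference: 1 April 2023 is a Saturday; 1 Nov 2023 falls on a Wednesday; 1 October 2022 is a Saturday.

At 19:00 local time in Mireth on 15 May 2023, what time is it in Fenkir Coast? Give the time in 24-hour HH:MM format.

21:00

1 April 2023 is a Saturday, so the first Sunday is April 2 and the second is April 9.
1 November 2023 is a Wednesday, so the first Saturday is November 4.
15 May 2023 falls between 9 April and 4 November, so daylight saving is in effect and Mireth is at UTC+14:00.
19:00 Mireth − 14h = 05:00 UTC.
1 October 2022 is a Saturday, so the first Sunday is October 2.
1 April 2023 is a Saturday, so the first Friday is April 7 and the fourth is April 28.
At the standard offset (UTC−08:00), 05:00 UTC − 8h = 21:00 Fenkir Coast standard time (rolling into the previous day, 14 May 2023).
The standard-time date in Fenkir Coast, 14 May 2023, does not fall between 2 October 2022 and 28 April 2023, so daylight saving is not in effect and Fenkir Coast is at UTC−08:00.
05:00 UTC − 8h = 21:00 Fenkir Coast (rolling into the previous day, 14 May 2023).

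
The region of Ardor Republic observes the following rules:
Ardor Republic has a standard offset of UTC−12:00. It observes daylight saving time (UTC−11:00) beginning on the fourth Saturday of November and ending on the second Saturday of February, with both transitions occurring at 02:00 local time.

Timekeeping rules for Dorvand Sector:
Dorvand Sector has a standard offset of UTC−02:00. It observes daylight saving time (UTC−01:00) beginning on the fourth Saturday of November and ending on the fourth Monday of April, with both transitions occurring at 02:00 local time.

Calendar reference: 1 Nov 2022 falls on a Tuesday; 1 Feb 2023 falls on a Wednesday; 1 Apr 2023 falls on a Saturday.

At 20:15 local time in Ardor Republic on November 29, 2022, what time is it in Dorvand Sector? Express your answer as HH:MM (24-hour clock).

1 November 2022 is a Tuesday, so the first Saturday is November 5 and the fourth is November 26.
1 February 2023 is a Wednesday, so the first Saturday is February 4 and the second is February 11.
Daylight saving runs 26 November 2022 – 11 February 2023; November 29, 2022 is inside that window, so Ardor Republic is at UTC−11:00.
20:15 Ardor Republic + 11h = 07:15 UTC (rolling into the next day, 30 November 2022).
1 November 2022 is a Tuesday, so the first Saturday is November 5 and the fourth is November 26.
1 April 2023 is a Saturday, so the first Monday is April 3 and the fourth is April 24.
At the standard offset (UTC−02:00), 07:15 UTC − 2h = 05:15 Dorvand Sector standard time.
Daylight saving runs 26 November 2022 – 24 April 2023; the standard-time date in Dorvand Sector, November 30, 2022, is inside that window, so Dorvand Sector is at UTC−01:00.
07:15 UTC − 1h = 06:15 Dorvand Sector.

06:15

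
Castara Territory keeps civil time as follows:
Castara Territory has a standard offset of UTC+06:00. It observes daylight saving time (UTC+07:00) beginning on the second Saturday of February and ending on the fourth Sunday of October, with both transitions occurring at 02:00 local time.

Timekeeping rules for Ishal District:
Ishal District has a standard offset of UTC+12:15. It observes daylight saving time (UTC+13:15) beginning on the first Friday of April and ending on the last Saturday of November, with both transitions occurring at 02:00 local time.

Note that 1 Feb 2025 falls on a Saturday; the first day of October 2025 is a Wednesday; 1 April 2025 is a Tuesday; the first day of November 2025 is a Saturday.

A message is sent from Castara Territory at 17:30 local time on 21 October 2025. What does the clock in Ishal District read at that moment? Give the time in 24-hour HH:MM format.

1 February 2025 is a Saturday, so the first Saturday is February 1 and the second is February 8.
1 October 2025 is a Wednesday, so the first Sunday is October 5 and the fourth is October 26.
21 October 2025 falls between 8 February and 26 October, so daylight saving is in effect and Castara Territory is at UTC+07:00.
17:30 Castara Territory − 7h = 10:30 UTC.
1 April 2025 is a Tuesday, so the first Friday is April 4.
1 November 2025 is a Saturday, so Saturdays fall on 1, 8, 15, 22, 29; the last is November 29.
At the standard offset (UTC+12:15), 10:30 UTC + 12h15m = 22:45 Ishal District standard time.
The standard-time date in Ishal District, 21 October 2025, falls between 4 April and 29 November, so daylight saving is in effect and Ishal District is at UTC+13:15.
10:30 UTC + 13h15m = 23:45 Ishal District.

23:45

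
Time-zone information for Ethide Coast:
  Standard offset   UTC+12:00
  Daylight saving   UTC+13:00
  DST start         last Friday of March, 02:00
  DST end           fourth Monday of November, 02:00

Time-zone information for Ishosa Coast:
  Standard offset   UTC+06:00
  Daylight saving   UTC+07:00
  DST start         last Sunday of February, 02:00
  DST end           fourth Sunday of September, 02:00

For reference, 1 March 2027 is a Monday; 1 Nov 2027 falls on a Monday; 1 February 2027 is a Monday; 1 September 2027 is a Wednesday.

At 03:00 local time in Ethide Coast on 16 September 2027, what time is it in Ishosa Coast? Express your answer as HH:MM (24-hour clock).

1 March 2027 is a Monday, so Fridays fall on 5, 12, 19, 26; the last is March 26.
1 November 2027 is a Monday, so the first Monday is November 1 and the fourth is November 22.
16 September 2027 lies within the daylight-saving period (26 March – 22 November), so Ethide Coast is on daylight time, UTC+13:00.
03:00 Ethide Coast − 13h = 14:00 UTC (rolling into the previous day, 15 September 2027).
1 February 2027 is a Monday, so Sundays fall on 7, 14, 21, 28; the last is February 28.
1 September 2027 is a Wednesday, so the first Sunday is September 5 and the fourth is September 26.
At the standard offset (UTC+06:00), 14:00 UTC + 6h = 20:00 Ishosa Coast standard time.
Daylight saving runs 28 February – 26 September; the standard-time date in Ishosa Coast, 15 September 2027, is inside that window, so Ishosa Coast is at UTC+07:00.
14:00 UTC + 7h = 21:00 Ishosa Coast.

21:00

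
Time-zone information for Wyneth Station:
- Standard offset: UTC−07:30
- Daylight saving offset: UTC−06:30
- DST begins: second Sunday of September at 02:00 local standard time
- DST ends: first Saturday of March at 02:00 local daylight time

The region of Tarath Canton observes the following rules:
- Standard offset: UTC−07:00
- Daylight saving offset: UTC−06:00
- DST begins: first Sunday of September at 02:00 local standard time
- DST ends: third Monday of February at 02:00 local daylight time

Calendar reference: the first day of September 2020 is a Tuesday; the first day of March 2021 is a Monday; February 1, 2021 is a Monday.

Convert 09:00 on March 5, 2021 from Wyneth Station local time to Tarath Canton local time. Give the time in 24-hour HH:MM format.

08:30

1 September 2020 is a Tuesday, so the first Sunday is September 6 and the second is September 13.
1 March 2021 is a Monday, so the first Saturday is March 6.
Daylight saving runs 13 September 2020 – 6 March 2021; March 5, 2021 is inside that window, so Wyneth Station is at UTC−06:30.
09:00 Wyneth Station + 6h30m = 15:30 UTC.
1 September 2020 is a Tuesday, so the first Sunday is September 6.
1 February 2021 is a Monday, so the first Monday is February 1 and the third is February 15.
At the standard offset (UTC−07:00), 15:30 UTC − 7h = 08:30 Tarath Canton standard time.
The standard-time date in Tarath Canton, March 5, 2021, is outside the daylight-saving period (6 September 2020 – 15 February 2021), so Tarath Canton is on standard time, UTC−07:00.
15:30 UTC − 7h = 08:30 Tarath Canton.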